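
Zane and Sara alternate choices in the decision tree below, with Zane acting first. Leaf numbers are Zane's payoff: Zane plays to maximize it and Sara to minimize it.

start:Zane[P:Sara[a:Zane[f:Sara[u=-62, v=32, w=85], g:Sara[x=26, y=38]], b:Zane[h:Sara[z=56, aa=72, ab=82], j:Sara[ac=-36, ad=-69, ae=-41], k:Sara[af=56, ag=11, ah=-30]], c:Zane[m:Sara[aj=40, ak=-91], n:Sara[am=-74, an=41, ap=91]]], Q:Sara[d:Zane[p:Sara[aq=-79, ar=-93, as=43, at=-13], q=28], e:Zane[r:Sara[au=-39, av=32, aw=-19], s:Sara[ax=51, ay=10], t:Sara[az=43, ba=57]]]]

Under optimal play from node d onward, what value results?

28

p (Sara): min(-79, -93, 43, -13) = -93
d (Zane): max(-93, 28) = 28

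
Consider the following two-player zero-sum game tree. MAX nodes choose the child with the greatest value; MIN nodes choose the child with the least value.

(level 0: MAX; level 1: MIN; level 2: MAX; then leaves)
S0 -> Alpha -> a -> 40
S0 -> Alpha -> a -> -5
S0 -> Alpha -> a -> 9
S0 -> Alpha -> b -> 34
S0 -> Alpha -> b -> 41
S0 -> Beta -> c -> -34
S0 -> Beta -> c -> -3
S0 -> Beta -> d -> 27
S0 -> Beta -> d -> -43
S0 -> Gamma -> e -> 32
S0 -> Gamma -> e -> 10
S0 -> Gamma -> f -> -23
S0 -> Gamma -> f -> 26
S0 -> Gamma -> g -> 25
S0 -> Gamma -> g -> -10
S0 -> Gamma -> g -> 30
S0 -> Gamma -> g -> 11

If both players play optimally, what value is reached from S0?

40

a (MAX): max(40, -5, 9) = 40
b (MAX): max(34, 41) = 41
Alpha (MIN): min(40, 41) = 40
c (MAX): max(-34, -3) = -3
d (MAX): max(27, -43) = 27
Beta (MIN): min(-3, 27) = -3
e (MAX): max(32, 10) = 32
f (MAX): max(-23, 26) = 26
g (MAX): max(25, -10, 30, 11) = 30
Gamma (MIN): min(32, 26, 30) = 26
S0 (MAX): max(40, -3, 26) = 40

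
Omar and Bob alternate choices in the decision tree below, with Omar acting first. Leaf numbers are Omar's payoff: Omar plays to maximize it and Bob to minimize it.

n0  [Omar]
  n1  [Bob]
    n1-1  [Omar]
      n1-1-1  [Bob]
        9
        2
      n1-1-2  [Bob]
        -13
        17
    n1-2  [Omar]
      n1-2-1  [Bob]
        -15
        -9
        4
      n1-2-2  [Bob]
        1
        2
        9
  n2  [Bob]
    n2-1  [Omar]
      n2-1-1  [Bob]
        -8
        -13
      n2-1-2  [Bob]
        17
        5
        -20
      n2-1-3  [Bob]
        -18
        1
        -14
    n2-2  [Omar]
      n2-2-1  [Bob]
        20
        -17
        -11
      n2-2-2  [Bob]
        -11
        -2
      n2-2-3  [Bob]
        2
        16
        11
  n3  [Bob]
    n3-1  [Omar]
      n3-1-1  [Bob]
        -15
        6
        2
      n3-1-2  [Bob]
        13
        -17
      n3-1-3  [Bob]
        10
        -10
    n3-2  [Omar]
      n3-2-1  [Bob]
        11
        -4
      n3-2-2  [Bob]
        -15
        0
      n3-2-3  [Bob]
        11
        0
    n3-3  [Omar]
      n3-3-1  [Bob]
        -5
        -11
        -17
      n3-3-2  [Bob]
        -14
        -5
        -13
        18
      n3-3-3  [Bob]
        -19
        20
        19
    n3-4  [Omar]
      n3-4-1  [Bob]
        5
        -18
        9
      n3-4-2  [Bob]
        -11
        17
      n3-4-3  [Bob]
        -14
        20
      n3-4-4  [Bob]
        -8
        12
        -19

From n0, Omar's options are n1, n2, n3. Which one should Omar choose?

n1-1-1 (Bob): min(9, 2) = 2
n1-1-2 (Bob): min(-13, 17) = -13
n1-1 (Omar): max(2, -13) = 2
n1-2-1 (Bob): min(-15, -9, 4) = -15
n1-2-2 (Bob): min(1, 2, 9) = 1
n1-2 (Omar): max(-15, 1) = 1
n1 (Bob): min(2, 1) = 1
n2-1-1 (Bob): min(-8, -13) = -13
n2-1-2 (Bob): min(17, 5, -20) = -20
n2-1-3 (Bob): min(-18, 1, -14) = -18
n2-1 (Omar): max(-13, -20, -18) = -13
n2-2-1 (Bob): min(20, -17, -11) = -17
n2-2-2 (Bob): min(-11, -2) = -11
n2-2-3 (Bob): min(2, 16, 11) = 2
n2-2 (Omar): max(-17, -11, 2) = 2
n2 (Bob): min(-13, 2) = -13
n3-1-1 (Bob): min(-15, 6, 2) = -15
n3-1-2 (Bob): min(13, -17) = -17
n3-1-3 (Bob): min(10, -10) = -10
n3-1 (Omar): max(-15, -17, -10) = -10
n3-2-1 (Bob): min(11, -4) = -4
n3-2-2 (Bob): min(-15, 0) = -15
n3-2-3 (Bob): min(11, 0) = 0
n3-2 (Omar): max(-4, -15, 0) = 0
n3-3-1 (Bob): min(-5, -11, -17) = -17
n3-3-2 (Bob): min(-14, -5, -13, 18) = -14
n3-3-3 (Bob): min(-19, 20, 19) = -19
n3-3 (Omar): max(-17, -14, -19) = -14
n3-4-1 (Bob): min(5, -18, 9) = -18
n3-4-2 (Bob): min(-11, 17) = -11
n3-4-3 (Bob): min(-14, 20) = -14
n3-4-4 (Bob): min(-8, 12, -19) = -19
n3-4 (Omar): max(-18, -11, -14, -19) = -11
n3 (Bob): min(-10, 0, -14, -11) = -14
n0 (Omar): max(1, -13, -14) = 1
Omar at n0 wants the highest of {n1=1, n2=-13, n3=-14}, so chooses n1.

n1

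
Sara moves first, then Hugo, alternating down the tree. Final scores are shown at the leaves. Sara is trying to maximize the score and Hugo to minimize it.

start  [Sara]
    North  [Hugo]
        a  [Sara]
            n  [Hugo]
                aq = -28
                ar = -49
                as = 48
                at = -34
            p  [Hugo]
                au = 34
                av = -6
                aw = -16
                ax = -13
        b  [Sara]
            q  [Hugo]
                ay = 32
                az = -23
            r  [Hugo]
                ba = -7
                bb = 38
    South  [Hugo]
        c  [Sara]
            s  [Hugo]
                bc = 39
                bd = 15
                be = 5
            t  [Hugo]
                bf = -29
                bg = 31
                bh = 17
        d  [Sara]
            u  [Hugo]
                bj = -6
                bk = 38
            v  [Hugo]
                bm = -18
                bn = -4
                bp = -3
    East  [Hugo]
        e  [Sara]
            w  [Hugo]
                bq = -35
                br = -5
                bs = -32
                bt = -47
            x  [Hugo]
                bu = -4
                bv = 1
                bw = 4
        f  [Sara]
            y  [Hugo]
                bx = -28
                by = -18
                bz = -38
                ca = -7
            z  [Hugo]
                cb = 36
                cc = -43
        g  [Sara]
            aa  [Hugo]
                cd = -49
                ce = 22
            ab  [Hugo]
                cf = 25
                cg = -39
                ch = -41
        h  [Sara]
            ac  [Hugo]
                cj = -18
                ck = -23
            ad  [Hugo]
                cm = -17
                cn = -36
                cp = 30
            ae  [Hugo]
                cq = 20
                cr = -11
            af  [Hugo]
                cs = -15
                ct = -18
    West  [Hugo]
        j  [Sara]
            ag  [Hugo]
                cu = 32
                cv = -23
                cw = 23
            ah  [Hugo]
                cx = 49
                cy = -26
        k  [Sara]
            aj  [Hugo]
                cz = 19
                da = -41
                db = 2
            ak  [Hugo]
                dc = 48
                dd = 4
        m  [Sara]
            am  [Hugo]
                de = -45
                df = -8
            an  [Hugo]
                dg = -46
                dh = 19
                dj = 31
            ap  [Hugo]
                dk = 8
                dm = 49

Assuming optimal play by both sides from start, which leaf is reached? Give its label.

n (Hugo): min(-28, -49, 48, -34) = -49
p (Hugo): min(34, -6, -16, -13) = -16
a (Sara): max(-49, -16) = -16
q (Hugo): min(32, -23) = -23
r (Hugo): min(-7, 38) = -7
b (Sara): max(-23, -7) = -7
North (Hugo): min(-16, -7) = -16
s (Hugo): min(39, 15, 5) = 5
t (Hugo): min(-29, 31, 17) = -29
c (Sara): max(5, -29) = 5
u (Hugo): min(-6, 38) = -6
v (Hugo): min(-18, -4, -3) = -18
d (Sara): max(-6, -18) = -6
South (Hugo): min(5, -6) = -6
w (Hugo): min(-35, -5, -32, -47) = -47
x (Hugo): min(-4, 1, 4) = -4
e (Sara): max(-47, -4) = -4
y (Hugo): min(-28, -18, -38, -7) = -38
z (Hugo): min(36, -43) = -43
f (Sara): max(-38, -43) = -38
aa (Hugo): min(-49, 22) = -49
ab (Hugo): min(25, -39, -41) = -41
g (Sara): max(-49, -41) = -41
ac (Hugo): min(-18, -23) = -23
ad (Hugo): min(-17, -36, 30) = -36
ae (Hugo): min(20, -11) = -11
af (Hugo): min(-15, -18) = -18
h (Sara): max(-23, -36, -11, -18) = -11
East (Hugo): min(-4, -38, -41, -11) = -41
ag (Hugo): min(32, -23, 23) = -23
ah (Hugo): min(49, -26) = -26
j (Sara): max(-23, -26) = -23
aj (Hugo): min(19, -41, 2) = -41
ak (Hugo): min(48, 4) = 4
k (Sara): max(-41, 4) = 4
am (Hugo): min(-45, -8) = -45
an (Hugo): min(-46, 19, 31) = -46
ap (Hugo): min(8, 49) = 8
m (Sara): max(-45, -46, 8) = 8
West (Hugo): min(-23, 4, 8) = -23
start (Sara): max(-16, -6, -41, -23) = -6
At start, Sara picks South (highest: -6).
At South, Hugo picks d (lowest: -6).
At d, Sara picks u (highest: -6).
At u, Hugo picks bj (lowest: -6).
Terminal value -6.

bj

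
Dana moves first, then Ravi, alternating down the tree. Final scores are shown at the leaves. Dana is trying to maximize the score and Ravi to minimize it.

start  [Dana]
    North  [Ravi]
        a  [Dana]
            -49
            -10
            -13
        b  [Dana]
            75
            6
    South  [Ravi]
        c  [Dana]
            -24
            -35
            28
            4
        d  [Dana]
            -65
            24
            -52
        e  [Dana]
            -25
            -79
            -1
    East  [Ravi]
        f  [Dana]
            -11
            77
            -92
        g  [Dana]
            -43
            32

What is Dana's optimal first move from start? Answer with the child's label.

a (Dana): max(-49, -10, -13) = -10
b (Dana): max(75, 6) = 75
North (Ravi): min(-10, 75) = -10
c (Dana): max(-24, -35, 28, 4) = 28
d (Dana): max(-65, 24, -52) = 24
e (Dana): max(-25, -79, -1) = -1
South (Ravi): min(28, 24, -1) = -1
f (Dana): max(-11, 77, -92) = 77
g (Dana): max(-43, 32) = 32
East (Ravi): min(77, 32) = 32
start (Dana): max(-10, -1, 32) = 32
Dana at start wants the highest of {North=-10, South=-1, East=32}, so chooses East.

East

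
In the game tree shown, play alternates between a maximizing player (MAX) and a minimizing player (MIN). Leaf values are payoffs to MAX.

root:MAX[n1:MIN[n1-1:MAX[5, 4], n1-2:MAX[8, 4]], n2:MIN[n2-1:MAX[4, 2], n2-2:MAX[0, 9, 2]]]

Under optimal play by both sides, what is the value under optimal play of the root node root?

n1-1 (MAX): max(5, 4) = 5
n1-2 (MAX): max(8, 4) = 8
n1 (MIN): min(5, 8) = 5
n2-1 (MAX): max(4, 2) = 4
n2-2 (MAX): max(0, 9, 2) = 9
n2 (MIN): min(4, 9) = 4
root (MAX): max(5, 4) = 5

5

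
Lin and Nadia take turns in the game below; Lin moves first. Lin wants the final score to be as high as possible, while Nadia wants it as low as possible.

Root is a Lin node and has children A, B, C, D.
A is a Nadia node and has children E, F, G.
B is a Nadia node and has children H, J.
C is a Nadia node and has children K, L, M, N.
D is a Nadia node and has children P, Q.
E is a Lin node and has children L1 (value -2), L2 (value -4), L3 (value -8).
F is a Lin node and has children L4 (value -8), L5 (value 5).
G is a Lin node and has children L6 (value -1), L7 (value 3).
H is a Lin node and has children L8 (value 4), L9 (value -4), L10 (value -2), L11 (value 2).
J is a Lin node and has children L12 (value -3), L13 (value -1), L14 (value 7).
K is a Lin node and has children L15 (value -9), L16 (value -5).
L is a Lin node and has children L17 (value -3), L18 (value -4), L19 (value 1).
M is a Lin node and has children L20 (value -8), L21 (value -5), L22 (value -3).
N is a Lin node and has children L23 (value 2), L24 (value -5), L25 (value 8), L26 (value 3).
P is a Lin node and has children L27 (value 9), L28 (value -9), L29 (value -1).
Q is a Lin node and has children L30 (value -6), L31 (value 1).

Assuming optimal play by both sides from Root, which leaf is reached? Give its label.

E (Lin): max(-2, -4, -8) = -2
F (Lin): max(-8, 5) = 5
G (Lin): max(-1, 3) = 3
A (Nadia): min(-2, 5, 3) = -2
H (Lin): max(4, -4, -2, 2) = 4
J (Lin): max(-3, -1, 7) = 7
B (Nadia): min(4, 7) = 4
K (Lin): max(-9, -5) = -5
L (Lin): max(-3, -4, 1) = 1
M (Lin): max(-8, -5, -3) = -3
N (Lin): max(2, -5, 8, 3) = 8
C (Nadia): min(-5, 1, -3, 8) = -5
P (Lin): max(9, -9, -1) = 9
Q (Lin): max(-6, 1) = 1
D (Nadia): min(9, 1) = 1
Root (Lin): max(-2, 4, -5, 1) = 4
At Root, Lin picks B (highest: 4).
At B, Nadia picks H (lowest: 4).
At H, Lin picks L8 (highest: 4).
Terminal value 4.

L8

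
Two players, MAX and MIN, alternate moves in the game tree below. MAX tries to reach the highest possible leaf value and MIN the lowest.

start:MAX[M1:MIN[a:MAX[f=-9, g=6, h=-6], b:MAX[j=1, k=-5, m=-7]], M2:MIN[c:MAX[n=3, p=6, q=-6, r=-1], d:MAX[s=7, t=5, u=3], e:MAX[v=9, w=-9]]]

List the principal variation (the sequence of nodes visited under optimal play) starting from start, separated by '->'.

start -> M2 -> c -> p

a (MAX): max(-9, 6, -6) = 6
b (MAX): max(1, -5, -7) = 1
M1 (MIN): min(6, 1) = 1
c (MAX): max(3, 6, -6, -1) = 6
d (MAX): max(7, 5, 3) = 7
e (MAX): max(9, -9) = 9
M2 (MIN): min(6, 7, 9) = 6
start (MAX): max(1, 6) = 6
At start, MAX picks M2 (highest: 6).
At M2, MIN picks c (lowest: 6).
At c, MAX picks p (highest: 6).
Terminal value 6.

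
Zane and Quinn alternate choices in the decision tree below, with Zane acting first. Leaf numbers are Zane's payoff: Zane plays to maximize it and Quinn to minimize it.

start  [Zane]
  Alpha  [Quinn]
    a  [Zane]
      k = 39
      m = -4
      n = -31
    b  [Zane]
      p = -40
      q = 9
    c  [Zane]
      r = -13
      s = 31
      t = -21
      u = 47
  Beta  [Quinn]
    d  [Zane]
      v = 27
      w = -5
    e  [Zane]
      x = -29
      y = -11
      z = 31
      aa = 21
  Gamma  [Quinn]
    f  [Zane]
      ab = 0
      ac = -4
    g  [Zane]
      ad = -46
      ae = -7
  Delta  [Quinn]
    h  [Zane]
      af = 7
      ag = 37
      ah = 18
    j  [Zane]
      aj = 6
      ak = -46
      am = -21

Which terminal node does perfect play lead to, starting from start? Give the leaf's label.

v

a (Zane): max(39, -4, -31) = 39
b (Zane): max(-40, 9) = 9
c (Zane): max(-13, 31, -21, 47) = 47
Alpha (Quinn): min(39, 9, 47) = 9
d (Zane): max(27, -5) = 27
e (Zane): max(-29, -11, 31, 21) = 31
Beta (Quinn): min(27, 31) = 27
f (Zane): max(0, -4) = 0
g (Zane): max(-46, -7) = -7
Gamma (Quinn): min(0, -7) = -7
h (Zane): max(7, 37, 18) = 37
j (Zane): max(6, -46, -21) = 6
Delta (Quinn): min(37, 6) = 6
start (Zane): max(9, 27, -7, 6) = 27
At start, Zane picks Beta (highest: 27).
At Beta, Quinn picks d (lowest: 27).
At d, Zane picks v (highest: 27).
Terminal value 27.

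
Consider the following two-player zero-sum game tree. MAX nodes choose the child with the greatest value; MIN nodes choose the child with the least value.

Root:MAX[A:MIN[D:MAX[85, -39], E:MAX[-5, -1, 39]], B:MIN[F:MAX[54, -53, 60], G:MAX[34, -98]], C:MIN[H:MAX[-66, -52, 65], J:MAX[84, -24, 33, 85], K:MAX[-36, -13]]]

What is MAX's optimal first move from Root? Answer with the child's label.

D (MAX): max(85, -39) = 85
E (MAX): max(-5, -1, 39) = 39
A (MIN): min(85, 39) = 39
F (MAX): max(54, -53, 60) = 60
G (MAX): max(34, -98) = 34
B (MIN): min(60, 34) = 34
H (MAX): max(-66, -52, 65) = 65
J (MAX): max(84, -24, 33, 85) = 85
K (MAX): max(-36, -13) = -13
C (MIN): min(65, 85, -13) = -13
Root (MAX): max(39, 34, -13) = 39
MAX at Root wants the highest of {A=39, B=34, C=-13}, so chooses A.

A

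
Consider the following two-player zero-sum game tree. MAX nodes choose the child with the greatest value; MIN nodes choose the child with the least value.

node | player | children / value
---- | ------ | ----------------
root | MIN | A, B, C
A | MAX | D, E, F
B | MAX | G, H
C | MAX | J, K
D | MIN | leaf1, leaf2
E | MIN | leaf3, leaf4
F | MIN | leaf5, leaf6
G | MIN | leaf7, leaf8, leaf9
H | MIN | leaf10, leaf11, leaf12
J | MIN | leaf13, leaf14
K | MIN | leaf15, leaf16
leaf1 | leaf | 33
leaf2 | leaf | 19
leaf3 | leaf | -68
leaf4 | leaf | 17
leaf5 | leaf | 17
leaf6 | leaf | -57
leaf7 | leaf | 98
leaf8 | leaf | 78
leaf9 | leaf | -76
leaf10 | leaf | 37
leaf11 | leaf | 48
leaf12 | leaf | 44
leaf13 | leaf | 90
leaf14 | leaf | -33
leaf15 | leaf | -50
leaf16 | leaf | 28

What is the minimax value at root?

D (MIN): min(33, 19) = 19
E (MIN): min(-68, 17) = -68
F (MIN): min(17, -57) = -57
A (MAX): max(19, -68, -57) = 19
G (MIN): min(98, 78, -76) = -76
H (MIN): min(37, 48, 44) = 37
B (MAX): max(-76, 37) = 37
J (MIN): min(90, -33) = -33
K (MIN): min(-50, 28) = -50
C (MAX): max(-33, -50) = -33
root (MIN): min(19, 37, -33) = -33

-33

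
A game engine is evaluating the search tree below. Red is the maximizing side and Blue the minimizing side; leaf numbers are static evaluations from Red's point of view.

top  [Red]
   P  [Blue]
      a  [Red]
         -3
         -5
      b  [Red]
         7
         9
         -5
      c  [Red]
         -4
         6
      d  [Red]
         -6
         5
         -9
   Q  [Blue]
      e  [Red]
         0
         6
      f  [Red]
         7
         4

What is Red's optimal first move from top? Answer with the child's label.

Q

a (Red): max(-3, -5) = -3
b (Red): max(7, 9, -5) = 9
c (Red): max(-4, 6) = 6
d (Red): max(-6, 5, -9) = 5
P (Blue): min(-3, 9, 6, 5) = -3
e (Red): max(0, 6) = 6
f (Red): max(7, 4) = 7
Q (Blue): min(6, 7) = 6
top (Red): max(-3, 6) = 6
Red at top wants the highest of {P=-3, Q=6}, so chooses Q.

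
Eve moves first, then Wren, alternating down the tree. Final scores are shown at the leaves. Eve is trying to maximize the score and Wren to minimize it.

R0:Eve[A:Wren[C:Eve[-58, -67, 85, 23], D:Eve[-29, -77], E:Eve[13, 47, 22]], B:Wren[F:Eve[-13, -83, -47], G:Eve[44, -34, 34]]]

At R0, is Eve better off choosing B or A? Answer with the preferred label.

F (Eve): max(-13, -83, -47) = -13
G (Eve): max(44, -34, 34) = 44
B (Wren): min(-13, 44) = -13
C (Eve): max(-58, -67, 85, 23) = 85
D (Eve): max(-29, -77) = -29
E (Eve): max(13, 47, 22) = 47
A (Wren): min(85, -29, 47) = -29
Eve prefers the higher value; B=-13, A=-29. B is better since -13 > -29.

B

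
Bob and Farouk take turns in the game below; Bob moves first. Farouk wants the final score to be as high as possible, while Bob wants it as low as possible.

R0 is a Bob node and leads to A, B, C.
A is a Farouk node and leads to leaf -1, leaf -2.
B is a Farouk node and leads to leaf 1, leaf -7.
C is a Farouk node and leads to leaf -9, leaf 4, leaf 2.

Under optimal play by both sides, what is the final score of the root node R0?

-1

A (Farouk): max(-1, -2) = -1
B (Farouk): max(1, -7) = 1
C (Farouk): max(-9, 4, 2) = 4
R0 (Bob): min(-1, 1, 4) = -1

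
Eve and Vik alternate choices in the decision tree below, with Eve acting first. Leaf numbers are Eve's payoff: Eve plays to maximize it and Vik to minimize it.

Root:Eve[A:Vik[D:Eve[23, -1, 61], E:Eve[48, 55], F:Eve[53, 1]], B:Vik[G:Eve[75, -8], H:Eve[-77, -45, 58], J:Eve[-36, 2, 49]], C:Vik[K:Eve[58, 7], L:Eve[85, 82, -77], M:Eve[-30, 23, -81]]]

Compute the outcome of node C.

23

K (Eve): max(58, 7) = 58
L (Eve): max(85, 82, -77) = 85
M (Eve): max(-30, 23, -81) = 23
C (Vik): min(58, 85, 23) = 23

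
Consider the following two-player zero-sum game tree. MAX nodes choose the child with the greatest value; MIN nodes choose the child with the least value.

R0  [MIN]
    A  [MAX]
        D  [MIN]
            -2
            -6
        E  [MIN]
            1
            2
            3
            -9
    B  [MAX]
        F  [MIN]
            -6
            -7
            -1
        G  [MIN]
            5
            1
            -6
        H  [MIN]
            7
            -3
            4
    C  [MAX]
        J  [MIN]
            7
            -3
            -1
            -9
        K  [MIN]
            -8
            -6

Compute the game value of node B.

F (MIN): min(-6, -7, -1) = -7
G (MIN): min(5, 1, -6) = -6
H (MIN): min(7, -3, 4) = -3
B (MAX): max(-7, -6, -3) = -3

-3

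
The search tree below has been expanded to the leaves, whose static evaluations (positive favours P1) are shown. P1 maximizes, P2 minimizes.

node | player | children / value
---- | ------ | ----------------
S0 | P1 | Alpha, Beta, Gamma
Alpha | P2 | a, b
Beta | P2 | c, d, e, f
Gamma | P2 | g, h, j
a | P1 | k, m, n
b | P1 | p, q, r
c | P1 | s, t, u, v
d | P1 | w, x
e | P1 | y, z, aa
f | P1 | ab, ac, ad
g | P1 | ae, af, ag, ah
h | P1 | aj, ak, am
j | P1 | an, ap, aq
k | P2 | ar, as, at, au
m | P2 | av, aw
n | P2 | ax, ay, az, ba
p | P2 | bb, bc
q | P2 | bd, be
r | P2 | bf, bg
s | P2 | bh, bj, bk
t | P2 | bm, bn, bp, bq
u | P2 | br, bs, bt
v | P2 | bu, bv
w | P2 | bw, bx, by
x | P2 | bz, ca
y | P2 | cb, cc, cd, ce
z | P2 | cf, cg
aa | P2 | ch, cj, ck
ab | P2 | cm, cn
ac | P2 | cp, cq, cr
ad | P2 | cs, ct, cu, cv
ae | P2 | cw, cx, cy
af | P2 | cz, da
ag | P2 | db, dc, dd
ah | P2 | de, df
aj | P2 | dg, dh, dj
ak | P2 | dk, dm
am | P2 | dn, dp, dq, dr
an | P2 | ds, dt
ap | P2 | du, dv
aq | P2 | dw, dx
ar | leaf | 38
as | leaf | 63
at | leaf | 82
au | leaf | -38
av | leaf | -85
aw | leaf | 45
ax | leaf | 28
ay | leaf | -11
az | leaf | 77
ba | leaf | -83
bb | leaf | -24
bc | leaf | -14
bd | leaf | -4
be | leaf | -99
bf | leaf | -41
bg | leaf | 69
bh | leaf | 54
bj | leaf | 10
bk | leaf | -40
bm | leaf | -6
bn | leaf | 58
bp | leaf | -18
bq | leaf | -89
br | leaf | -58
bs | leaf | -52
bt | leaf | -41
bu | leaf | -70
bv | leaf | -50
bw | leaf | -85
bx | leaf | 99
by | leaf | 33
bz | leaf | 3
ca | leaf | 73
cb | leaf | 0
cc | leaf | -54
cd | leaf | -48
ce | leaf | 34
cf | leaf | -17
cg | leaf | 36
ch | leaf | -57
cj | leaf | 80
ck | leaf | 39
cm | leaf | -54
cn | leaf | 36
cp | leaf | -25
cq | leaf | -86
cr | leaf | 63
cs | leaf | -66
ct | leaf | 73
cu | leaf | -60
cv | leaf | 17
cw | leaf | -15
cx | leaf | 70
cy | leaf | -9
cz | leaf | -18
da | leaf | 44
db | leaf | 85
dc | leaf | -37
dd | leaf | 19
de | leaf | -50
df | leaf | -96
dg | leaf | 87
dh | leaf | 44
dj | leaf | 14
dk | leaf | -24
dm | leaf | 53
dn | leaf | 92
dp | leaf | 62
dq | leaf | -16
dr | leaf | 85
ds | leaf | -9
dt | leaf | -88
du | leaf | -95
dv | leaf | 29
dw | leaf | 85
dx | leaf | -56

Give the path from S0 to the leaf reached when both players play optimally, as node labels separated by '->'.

k (P2): min(38, 63, 82, -38) = -38
m (P2): min(-85, 45) = -85
n (P2): min(28, -11, 77, -83) = -83
a (P1): max(-38, -85, -83) = -38
p (P2): min(-24, -14) = -24
q (P2): min(-4, -99) = -99
r (P2): min(-41, 69) = -41
b (P1): max(-24, -99, -41) = -24
Alpha (P2): min(-38, -24) = -38
s (P2): min(54, 10, -40) = -40
t (P2): min(-6, 58, -18, -89) = -89
u (P2): min(-58, -52, -41) = -58
v (P2): min(-70, -50) = -70
c (P1): max(-40, -89, -58, -70) = -40
w (P2): min(-85, 99, 33) = -85
x (P2): min(3, 73) = 3
d (P1): max(-85, 3) = 3
y (P2): min(0, -54, -48, 34) = -54
z (P2): min(-17, 36) = -17
aa (P2): min(-57, 80, 39) = -57
e (P1): max(-54, -17, -57) = -17
ab (P2): min(-54, 36) = -54
ac (P2): min(-25, -86, 63) = -86
ad (P2): min(-66, 73, -60, 17) = -66
f (P1): max(-54, -86, -66) = -54
Beta (P2): min(-40, 3, -17, -54) = -54
ae (P2): min(-15, 70, -9) = -15
af (P2): min(-18, 44) = -18
ag (P2): min(85, -37, 19) = -37
ah (P2): min(-50, -96) = -96
g (P1): max(-15, -18, -37, -96) = -15
aj (P2): min(87, 44, 14) = 14
ak (P2): min(-24, 53) = -24
am (P2): min(92, 62, -16, 85) = -16
h (P1): max(14, -24, -16) = 14
an (P2): min(-9, -88) = -88
ap (P2): min(-95, 29) = -95
aq (P2): min(85, -56) = -56
j (P1): max(-88, -95, -56) = -56
Gamma (P2): min(-15, 14, -56) = -56
S0 (P1): max(-38, -54, -56) = -38
At S0, P1 picks Alpha (highest: -38).
At Alpha, P2 picks a (lowest: -38).
At a, P1 picks k (highest: -38).
At k, P2 picks au (lowest: -38).
Terminal value -38.

S0 -> Alpha -> a -> k -> au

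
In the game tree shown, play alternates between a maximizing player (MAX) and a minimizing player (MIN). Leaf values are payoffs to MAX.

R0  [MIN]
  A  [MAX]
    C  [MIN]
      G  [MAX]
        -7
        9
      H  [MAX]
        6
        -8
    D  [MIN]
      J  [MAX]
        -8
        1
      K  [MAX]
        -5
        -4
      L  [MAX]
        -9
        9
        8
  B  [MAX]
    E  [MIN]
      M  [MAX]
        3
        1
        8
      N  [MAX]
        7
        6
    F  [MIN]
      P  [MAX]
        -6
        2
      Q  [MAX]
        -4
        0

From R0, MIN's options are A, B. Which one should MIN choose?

A

G (MAX): max(-7, 9) = 9
H (MAX): max(6, -8) = 6
C (MIN): min(9, 6) = 6
J (MAX): max(-8, 1) = 1
K (MAX): max(-5, -4) = -4
L (MAX): max(-9, 9, 8) = 9
D (MIN): min(1, -4, 9) = -4
A (MAX): max(6, -4) = 6
M (MAX): max(3, 1, 8) = 8
N (MAX): max(7, 6) = 7
E (MIN): min(8, 7) = 7
P (MAX): max(-6, 2) = 2
Q (MAX): max(-4, 0) = 0
F (MIN): min(2, 0) = 0
B (MAX): max(7, 0) = 7
R0 (MIN): min(6, 7) = 6
MIN at R0 wants the lowest of {A=6, B=7}, so chooses A.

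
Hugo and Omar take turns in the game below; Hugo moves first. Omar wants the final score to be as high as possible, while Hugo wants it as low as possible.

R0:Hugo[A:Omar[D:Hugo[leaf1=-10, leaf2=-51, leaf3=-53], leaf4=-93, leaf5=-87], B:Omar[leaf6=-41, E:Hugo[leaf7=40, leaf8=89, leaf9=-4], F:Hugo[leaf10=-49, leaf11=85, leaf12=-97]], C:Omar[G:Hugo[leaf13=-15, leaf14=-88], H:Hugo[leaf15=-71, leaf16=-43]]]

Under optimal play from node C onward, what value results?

G (Hugo): min(-15, -88) = -88
H (Hugo): min(-71, -43) = -71
C (Omar): max(-88, -71) = -71

-71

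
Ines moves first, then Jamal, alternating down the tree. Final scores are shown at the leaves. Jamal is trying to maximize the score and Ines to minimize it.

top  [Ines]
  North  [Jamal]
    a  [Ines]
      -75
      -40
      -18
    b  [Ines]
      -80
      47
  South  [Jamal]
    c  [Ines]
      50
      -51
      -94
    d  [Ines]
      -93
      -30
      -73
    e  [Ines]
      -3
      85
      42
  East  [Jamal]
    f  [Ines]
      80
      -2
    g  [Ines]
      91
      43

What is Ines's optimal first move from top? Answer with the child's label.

a (Ines): min(-75, -40, -18) = -75
b (Ines): min(-80, 47) = -80
North (Jamal): max(-75, -80) = -75
c (Ines): min(50, -51, -94) = -94
d (Ines): min(-93, -30, -73) = -93
e (Ines): min(-3, 85, 42) = -3
South (Jamal): max(-94, -93, -3) = -3
f (Ines): min(80, -2) = -2
g (Ines): min(91, 43) = 43
East (Jamal): max(-2, 43) = 43
top (Ines): min(-75, -3, 43) = -75
Ines at top wants the lowest of {North=-75, South=-3, East=43}, so chooses North.

North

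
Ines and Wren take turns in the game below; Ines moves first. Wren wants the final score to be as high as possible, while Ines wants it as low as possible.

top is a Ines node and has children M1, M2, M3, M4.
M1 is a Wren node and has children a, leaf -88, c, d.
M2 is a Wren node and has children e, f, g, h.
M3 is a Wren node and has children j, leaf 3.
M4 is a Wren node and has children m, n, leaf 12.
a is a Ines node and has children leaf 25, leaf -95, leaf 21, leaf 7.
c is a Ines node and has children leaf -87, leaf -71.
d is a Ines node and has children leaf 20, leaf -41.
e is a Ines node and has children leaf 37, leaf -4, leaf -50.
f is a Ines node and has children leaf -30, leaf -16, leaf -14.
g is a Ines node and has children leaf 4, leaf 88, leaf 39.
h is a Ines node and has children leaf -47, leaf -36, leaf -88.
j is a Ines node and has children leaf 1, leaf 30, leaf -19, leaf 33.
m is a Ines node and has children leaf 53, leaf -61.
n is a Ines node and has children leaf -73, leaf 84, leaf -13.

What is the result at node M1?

-41

a (Ines): min(25, -95, 21, 7) = -95
c (Ines): min(-87, -71) = -87
d (Ines): min(20, -41) = -41
M1 (Wren): max(-95, -88, -87, -41) = -41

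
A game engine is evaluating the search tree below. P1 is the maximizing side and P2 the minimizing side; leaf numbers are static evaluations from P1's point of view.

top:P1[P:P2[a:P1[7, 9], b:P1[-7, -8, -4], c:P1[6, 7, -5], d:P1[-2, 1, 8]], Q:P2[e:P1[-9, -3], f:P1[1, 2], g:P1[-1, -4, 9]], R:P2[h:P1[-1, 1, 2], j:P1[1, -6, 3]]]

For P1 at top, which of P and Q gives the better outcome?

a (P1): max(7, 9) = 9
b (P1): max(-7, -8, -4) = -4
c (P1): max(6, 7, -5) = 7
d (P1): max(-2, 1, 8) = 8
P (P2): min(9, -4, 7, 8) = -4
e (P1): max(-9, -3) = -3
f (P1): max(1, 2) = 2
g (P1): max(-1, -4, 9) = 9
Q (P2): min(-3, 2, 9) = -3
P1 prefers the higher value; P=-4, Q=-3. Q is better since -3 > -4.

Q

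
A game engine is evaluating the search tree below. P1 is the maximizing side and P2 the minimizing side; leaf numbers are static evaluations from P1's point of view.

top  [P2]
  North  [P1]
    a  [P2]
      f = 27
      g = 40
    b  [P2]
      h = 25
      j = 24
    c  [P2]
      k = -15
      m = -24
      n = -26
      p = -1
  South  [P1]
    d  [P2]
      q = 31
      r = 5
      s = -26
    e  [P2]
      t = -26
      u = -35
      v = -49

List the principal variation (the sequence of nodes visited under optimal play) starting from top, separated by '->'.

a (P2): min(27, 40) = 27
b (P2): min(25, 24) = 24
c (P2): min(-15, -24, -26, -1) = -26
North (P1): max(27, 24, -26) = 27
d (P2): min(31, 5, -26) = -26
e (P2): min(-26, -35, -49) = -49
South (P1): max(-26, -49) = -26
top (P2): min(27, -26) = -26
At top, P2 picks South (lowest: -26).
At South, P1 picks d (highest: -26).
At d, P2 picks s (lowest: -26).
Terminal value -26.

top -> South -> d -> s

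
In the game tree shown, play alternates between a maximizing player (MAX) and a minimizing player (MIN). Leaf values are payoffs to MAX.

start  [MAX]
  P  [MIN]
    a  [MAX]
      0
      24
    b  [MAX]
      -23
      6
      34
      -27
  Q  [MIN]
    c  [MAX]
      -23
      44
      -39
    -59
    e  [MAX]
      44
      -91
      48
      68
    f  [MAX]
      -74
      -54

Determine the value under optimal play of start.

24

a (MAX): max(0, 24) = 24
b (MAX): max(-23, 6, 34, -27) = 34
P (MIN): min(24, 34) = 24
c (MAX): max(-23, 44, -39) = 44
e (MAX): max(44, -91, 48, 68) = 68
f (MAX): max(-74, -54) = -54
Q (MIN): min(44, -59, 68, -54) = -59
start (MAX): max(24, -59) = 24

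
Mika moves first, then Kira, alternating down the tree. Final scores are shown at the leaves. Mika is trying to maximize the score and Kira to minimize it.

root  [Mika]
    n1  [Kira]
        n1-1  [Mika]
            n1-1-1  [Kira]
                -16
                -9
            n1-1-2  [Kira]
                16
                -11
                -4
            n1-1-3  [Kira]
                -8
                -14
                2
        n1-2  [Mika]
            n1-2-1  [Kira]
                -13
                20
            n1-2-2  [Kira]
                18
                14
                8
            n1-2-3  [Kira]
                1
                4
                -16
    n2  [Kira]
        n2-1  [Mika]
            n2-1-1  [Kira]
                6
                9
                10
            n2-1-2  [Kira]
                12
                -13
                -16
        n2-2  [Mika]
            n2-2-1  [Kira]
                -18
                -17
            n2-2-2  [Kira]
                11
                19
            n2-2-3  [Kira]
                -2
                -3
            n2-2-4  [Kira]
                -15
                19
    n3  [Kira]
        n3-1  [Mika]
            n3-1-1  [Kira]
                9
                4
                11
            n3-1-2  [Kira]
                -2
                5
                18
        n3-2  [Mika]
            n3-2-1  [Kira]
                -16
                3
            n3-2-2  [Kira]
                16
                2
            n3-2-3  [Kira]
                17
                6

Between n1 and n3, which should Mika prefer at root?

n1-1-1 (Kira): min(-16, -9) = -16
n1-1-2 (Kira): min(16, -11, -4) = -11
n1-1-3 (Kira): min(-8, -14, 2) = -14
n1-1 (Mika): max(-16, -11, -14) = -11
n1-2-1 (Kira): min(-13, 20) = -13
n1-2-2 (Kira): min(18, 14, 8) = 8
n1-2-3 (Kira): min(1, 4, -16) = -16
n1-2 (Mika): max(-13, 8, -16) = 8
n1 (Kira): min(-11, 8) = -11
n3-1-1 (Kira): min(9, 4, 11) = 4
n3-1-2 (Kira): min(-2, 5, 18) = -2
n3-1 (Mika): max(4, -2) = 4
n3-2-1 (Kira): min(-16, 3) = -16
n3-2-2 (Kira): min(16, 2) = 2
n3-2-3 (Kira): min(17, 6) = 6
n3-2 (Mika): max(-16, 2, 6) = 6
n3 (Kira): min(4, 6) = 4
Mika prefers the higher value; n1=-11, n3=4. n3 is better since 4 > -11.

n3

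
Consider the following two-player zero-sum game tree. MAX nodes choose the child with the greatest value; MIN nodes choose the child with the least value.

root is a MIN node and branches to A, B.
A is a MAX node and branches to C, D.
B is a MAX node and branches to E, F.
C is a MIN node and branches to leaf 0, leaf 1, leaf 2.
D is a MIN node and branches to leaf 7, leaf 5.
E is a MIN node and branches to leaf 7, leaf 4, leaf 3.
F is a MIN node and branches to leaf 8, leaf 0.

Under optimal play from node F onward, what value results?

F (MIN): min(8, 0) = 0

0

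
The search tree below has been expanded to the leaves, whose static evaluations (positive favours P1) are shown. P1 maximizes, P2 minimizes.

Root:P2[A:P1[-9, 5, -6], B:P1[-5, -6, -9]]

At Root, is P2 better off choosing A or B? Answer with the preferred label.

B

A (P1): max(-9, 5, -6) = 5
B (P1): max(-5, -6, -9) = -5
P2 prefers the lower value; A=5, B=-5. B is better since -5 < 5.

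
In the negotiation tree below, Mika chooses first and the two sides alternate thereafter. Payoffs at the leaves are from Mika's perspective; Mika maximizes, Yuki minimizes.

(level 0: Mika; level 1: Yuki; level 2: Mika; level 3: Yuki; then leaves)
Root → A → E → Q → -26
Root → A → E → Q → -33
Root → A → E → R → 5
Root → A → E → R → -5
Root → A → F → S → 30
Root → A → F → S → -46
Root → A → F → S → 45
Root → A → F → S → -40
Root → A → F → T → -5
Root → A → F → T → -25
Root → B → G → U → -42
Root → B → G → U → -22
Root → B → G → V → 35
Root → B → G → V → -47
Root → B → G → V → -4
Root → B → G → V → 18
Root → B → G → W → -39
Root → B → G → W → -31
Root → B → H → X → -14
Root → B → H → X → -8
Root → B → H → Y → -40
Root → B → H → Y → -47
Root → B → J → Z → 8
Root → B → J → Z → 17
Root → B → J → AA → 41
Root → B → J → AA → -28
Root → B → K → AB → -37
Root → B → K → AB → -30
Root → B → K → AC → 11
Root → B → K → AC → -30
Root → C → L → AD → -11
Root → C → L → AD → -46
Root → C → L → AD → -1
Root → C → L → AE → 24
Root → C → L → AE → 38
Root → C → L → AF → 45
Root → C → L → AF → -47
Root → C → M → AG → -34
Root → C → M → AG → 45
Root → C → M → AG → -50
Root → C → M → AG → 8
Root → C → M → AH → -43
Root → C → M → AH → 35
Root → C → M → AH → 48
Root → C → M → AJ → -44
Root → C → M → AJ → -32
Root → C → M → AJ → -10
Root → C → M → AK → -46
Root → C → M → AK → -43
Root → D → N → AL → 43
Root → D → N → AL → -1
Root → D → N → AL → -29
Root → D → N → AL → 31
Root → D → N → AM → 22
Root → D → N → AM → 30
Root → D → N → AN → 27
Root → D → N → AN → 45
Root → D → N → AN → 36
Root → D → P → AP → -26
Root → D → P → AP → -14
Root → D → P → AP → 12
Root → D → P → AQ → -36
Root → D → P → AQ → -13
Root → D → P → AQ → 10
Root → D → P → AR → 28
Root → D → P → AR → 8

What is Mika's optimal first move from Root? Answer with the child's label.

D

Q (Yuki): min(-26, -33) = -33
R (Yuki): min(5, -5) = -5
E (Mika): max(-33, -5) = -5
S (Yuki): min(30, -46, 45, -40) = -46
T (Yuki): min(-5, -25) = -25
F (Mika): max(-46, -25) = -25
A (Yuki): min(-5, -25) = -25
U (Yuki): min(-42, -22) = -42
V (Yuki): min(35, -47, -4, 18) = -47
W (Yuki): min(-39, -31) = -39
G (Mika): max(-42, -47, -39) = -39
X (Yuki): min(-14, -8) = -14
Y (Yuki): min(-40, -47) = -47
H (Mika): max(-14, -47) = -14
Z (Yuki): min(8, 17) = 8
AA (Yuki): min(41, -28) = -28
J (Mika): max(8, -28) = 8
AB (Yuki): min(-37, -30) = -37
AC (Yuki): min(11, -30) = -30
K (Mika): max(-37, -30) = -30
B (Yuki): min(-39, -14, 8, -30) = -39
AD (Yuki): min(-11, -46, -1) = -46
AE (Yuki): min(24, 38) = 24
AF (Yuki): min(45, -47) = -47
L (Mika): max(-46, 24, -47) = 24
AG (Yuki): min(-34, 45, -50, 8) = -50
AH (Yuki): min(-43, 35, 48) = -43
AJ (Yuki): min(-44, -32, -10) = -44
AK (Yuki): min(-46, -43) = -46
M (Mika): max(-50, -43, -44, -46) = -43
C (Yuki): min(24, -43) = -43
AL (Yuki): min(43, -1, -29, 31) = -29
AM (Yuki): min(22, 30) = 22
AN (Yuki): min(27, 45, 36) = 27
N (Mika): max(-29, 22, 27) = 27
AP (Yuki): min(-26, -14, 12) = -26
AQ (Yuki): min(-36, -13, 10) = -36
AR (Yuki): min(28, 8) = 8
P (Mika): max(-26, -36, 8) = 8
D (Yuki): min(27, 8) = 8
Root (Mika): max(-25, -39, -43, 8) = 8
Mika at Root wants the highest of {A=-25, B=-39, C=-43, D=8}, so chooses D.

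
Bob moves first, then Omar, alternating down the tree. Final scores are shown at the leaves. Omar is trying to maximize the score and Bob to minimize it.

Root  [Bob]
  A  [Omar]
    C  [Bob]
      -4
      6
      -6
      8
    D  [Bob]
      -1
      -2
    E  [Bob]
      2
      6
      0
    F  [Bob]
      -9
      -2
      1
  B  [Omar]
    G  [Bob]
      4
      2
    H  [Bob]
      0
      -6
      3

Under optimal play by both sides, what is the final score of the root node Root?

0

C (Bob): min(-4, 6, -6, 8) = -6
D (Bob): min(-1, -2) = -2
E (Bob): min(2, 6, 0) = 0
F (Bob): min(-9, -2, 1) = -9
A (Omar): max(-6, -2, 0, -9) = 0
G (Bob): min(4, 2) = 2
H (Bob): min(0, -6, 3) = -6
B (Omar): max(2, -6) = 2
Root (Bob): min(0, 2) = 0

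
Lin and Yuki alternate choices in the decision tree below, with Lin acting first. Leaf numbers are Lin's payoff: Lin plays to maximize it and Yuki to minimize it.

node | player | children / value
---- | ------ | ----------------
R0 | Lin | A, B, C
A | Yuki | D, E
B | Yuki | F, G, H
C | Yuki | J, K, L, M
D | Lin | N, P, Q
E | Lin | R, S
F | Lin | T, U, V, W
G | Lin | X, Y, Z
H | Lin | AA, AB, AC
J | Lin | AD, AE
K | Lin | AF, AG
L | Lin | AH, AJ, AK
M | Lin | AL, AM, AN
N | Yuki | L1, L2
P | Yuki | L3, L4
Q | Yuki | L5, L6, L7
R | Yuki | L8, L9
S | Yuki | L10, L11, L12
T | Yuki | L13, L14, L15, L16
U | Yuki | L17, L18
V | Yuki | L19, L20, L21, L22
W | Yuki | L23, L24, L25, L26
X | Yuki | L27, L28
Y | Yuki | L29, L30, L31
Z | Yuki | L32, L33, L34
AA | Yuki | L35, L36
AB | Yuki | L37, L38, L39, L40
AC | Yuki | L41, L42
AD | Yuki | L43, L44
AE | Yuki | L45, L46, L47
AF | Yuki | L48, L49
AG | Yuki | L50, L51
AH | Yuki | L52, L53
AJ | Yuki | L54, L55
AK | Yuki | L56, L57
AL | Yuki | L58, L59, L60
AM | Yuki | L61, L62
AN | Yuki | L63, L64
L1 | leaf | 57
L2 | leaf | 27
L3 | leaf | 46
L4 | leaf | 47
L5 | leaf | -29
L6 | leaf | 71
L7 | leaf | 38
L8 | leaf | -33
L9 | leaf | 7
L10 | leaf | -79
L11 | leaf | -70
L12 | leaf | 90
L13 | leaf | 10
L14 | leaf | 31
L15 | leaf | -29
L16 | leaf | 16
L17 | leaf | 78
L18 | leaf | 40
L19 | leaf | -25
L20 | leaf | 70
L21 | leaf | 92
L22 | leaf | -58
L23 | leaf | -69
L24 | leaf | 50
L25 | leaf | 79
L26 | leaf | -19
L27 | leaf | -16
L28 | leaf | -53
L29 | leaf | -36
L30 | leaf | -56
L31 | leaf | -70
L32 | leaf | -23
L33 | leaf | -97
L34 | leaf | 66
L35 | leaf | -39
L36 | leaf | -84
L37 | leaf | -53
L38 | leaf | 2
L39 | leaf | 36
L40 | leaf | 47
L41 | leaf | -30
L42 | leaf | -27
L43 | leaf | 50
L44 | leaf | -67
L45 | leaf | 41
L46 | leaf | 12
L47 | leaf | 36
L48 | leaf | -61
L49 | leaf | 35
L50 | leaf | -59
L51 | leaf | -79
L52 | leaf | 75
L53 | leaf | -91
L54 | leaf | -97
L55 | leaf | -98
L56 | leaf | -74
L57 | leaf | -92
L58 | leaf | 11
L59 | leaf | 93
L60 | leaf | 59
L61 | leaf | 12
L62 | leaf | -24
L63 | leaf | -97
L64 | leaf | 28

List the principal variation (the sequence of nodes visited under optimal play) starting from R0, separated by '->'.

N (Yuki): min(57, 27) = 27
P (Yuki): min(46, 47) = 46
Q (Yuki): min(-29, 71, 38) = -29
D (Lin): max(27, 46, -29) = 46
R (Yuki): min(-33, 7) = -33
S (Yuki): min(-79, -70, 90) = -79
E (Lin): max(-33, -79) = -33
A (Yuki): min(46, -33) = -33
T (Yuki): min(10, 31, -29, 16) = -29
U (Yuki): min(78, 40) = 40
V (Yuki): min(-25, 70, 92, -58) = -58
W (Yuki): min(-69, 50, 79, -19) = -69
F (Lin): max(-29, 40, -58, -69) = 40
X (Yuki): min(-16, -53) = -53
Y (Yuki): min(-36, -56, -70) = -70
Z (Yuki): min(-23, -97, 66) = -97
G (Lin): max(-53, -70, -97) = -53
AA (Yuki): min(-39, -84) = -84
AB (Yuki): min(-53, 2, 36, 47) = -53
AC (Yuki): min(-30, -27) = -30
H (Lin): max(-84, -53, -30) = -30
B (Yuki): min(40, -53, -30) = -53
AD (Yuki): min(50, -67) = -67
AE (Yuki): min(41, 12, 36) = 12
J (Lin): max(-67, 12) = 12
AF (Yuki): min(-61, 35) = -61
AG (Yuki): min(-59, -79) = -79
K (Lin): max(-61, -79) = -61
AH (Yuki): min(75, -91) = -91
AJ (Yuki): min(-97, -98) = -98
AK (Yuki): min(-74, -92) = -92
L (Lin): max(-91, -98, -92) = -91
AL (Yuki): min(11, 93, 59) = 11
AM (Yuki): min(12, -24) = -24
AN (Yuki): min(-97, 28) = -97
M (Lin): max(11, -24, -97) = 11
C (Yuki): min(12, -61, -91, 11) = -91
R0 (Lin): max(-33, -53, -91) = -33
At R0, Lin picks A (highest: -33).
At A, Yuki picks E (lowest: -33).
At E, Lin picks R (highest: -33).
At R, Yuki picks L8 (lowest: -33).
Terminal value -33.

R0 -> A -> E -> R -> L8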